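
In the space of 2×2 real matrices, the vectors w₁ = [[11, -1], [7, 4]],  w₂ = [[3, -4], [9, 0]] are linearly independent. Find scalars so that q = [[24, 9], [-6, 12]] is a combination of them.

Take coordinate vectors relative to {E₁₁, E₁₂, E₂₁, E₂₂}.
Set up the augmented matrix [w₁ | w₂ | q] and row-reduce.
Back-substitution yields (c₁, c₂) = (3, -3).

q = 3w₁ - 3w₂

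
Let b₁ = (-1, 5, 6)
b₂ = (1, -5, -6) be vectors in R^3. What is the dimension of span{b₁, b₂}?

Row-reduce the 2×3 matrix with these as rows.
There is 1 pivot column, so rank = 1.

1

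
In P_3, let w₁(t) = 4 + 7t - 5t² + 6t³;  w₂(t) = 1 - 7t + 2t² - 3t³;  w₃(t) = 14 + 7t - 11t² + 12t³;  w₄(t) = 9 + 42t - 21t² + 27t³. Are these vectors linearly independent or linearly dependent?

Write each element as a coordinate vector in ℝ⁴ using {1, t, …, t³}.
The matrix [w₁|w₂|w₃|w₄] has determinant 0.
A zero determinant means the columns are linearly dependent.
Indeed 3w₁ + 2w₂ - w₃ = 0.

linearly dependent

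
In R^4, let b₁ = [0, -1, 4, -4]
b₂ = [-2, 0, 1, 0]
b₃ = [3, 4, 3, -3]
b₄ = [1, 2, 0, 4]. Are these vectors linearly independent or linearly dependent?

Form the 4×4 matrix with these as columns; its determinant is -159.
A nonzero determinant means the columns are linearly independent.

linearly independent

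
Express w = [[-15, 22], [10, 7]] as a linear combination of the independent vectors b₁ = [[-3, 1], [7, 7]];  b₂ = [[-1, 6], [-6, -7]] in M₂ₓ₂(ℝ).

Identify each element with its coordinate vector in ℝ⁴ via {E₁₁, E₁₂, E₂₁, E₂₂}.
Set up the augmented matrix [b₁ | b₂ | w] and row-reduce.
The system has the unique solution (α₁, α₂) = (4, 3).

w = 4b₁ + 3b₂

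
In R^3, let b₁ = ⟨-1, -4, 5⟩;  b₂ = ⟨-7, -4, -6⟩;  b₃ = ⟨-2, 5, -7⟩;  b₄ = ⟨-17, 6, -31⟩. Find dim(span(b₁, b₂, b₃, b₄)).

3

Row-reduce the 4×3 matrix with these as rows.
Reduction leaves 3 leading entries, giving rank 3.
(With 4 elements in a 3-dimensional space the rank is at most 3.)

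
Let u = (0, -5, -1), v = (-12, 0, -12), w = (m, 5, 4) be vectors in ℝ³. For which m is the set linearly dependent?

The set is linearly dependent precisely when det[u; v; w] = 0.
The determinant works out to 60*m - 180.
Setting this to zero gives m = 3.

m = 3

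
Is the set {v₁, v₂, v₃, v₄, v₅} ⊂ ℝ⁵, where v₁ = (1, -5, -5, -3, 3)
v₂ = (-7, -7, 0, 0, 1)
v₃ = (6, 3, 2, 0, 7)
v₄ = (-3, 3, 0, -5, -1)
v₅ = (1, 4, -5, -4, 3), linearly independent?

linearly independent

Row-reduce the matrix whose columns are v₁, v₂, v₃, v₄, v₅.
The reduction yields 5 nonzero rows, so the rank is 5.
Since rank = 5 (the number of vectors), the set is linearly independent.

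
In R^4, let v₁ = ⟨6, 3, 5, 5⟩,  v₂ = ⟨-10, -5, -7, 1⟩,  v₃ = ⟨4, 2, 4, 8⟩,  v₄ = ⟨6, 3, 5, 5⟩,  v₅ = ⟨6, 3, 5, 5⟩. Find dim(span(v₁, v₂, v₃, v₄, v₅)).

2

Form the matrix with v₁, v₂, v₃, v₄, v₅ as columns and reduce.
There are 2 pivot columns, so rank = 2.
(With 5 elements in a 4-dimensional space the rank is at most 4.)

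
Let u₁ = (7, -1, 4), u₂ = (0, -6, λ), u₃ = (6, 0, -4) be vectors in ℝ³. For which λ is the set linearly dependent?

λ = 52

The vectors are dependent exactly when the determinant of the matrix with rows u₁, u₂, u₃ vanishes.
Cofactor expansion gives det = 312 - 6*λ.
This vanishes exactly when λ = 52.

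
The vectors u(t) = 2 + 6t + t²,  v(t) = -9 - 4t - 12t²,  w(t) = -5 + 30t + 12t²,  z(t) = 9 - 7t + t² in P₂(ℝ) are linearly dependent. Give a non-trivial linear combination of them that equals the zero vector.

2u - v - w - 2z = 0

Take coordinates with respect to {1, t, t²}.
Solve the homogeneous system with u, v, w, z as columns by row-reducing the coefficient matrix.
A generator of the null space is (2, -1, -1, -2).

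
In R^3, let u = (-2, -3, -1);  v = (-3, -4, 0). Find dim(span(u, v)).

Apply Gaussian elimination to the matrix whose rows are u, v.
Reduction leaves 2 leading entries, giving rank 2.

2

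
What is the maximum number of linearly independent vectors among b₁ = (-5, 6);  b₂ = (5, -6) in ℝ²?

1

Apply Gaussian elimination to the matrix whose rows are b₁, b₂.
There is 1 pivot column, so rank = 1.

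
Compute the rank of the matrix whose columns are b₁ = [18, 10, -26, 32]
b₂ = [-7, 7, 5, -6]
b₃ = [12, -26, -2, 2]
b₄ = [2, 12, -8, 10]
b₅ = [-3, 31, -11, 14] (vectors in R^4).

2

Row-reduce the 5×4 matrix with these as rows.
There are 2 pivot columns, so rank = 2.
(With 5 elements in a 4-dimensional space the rank is at most 4.)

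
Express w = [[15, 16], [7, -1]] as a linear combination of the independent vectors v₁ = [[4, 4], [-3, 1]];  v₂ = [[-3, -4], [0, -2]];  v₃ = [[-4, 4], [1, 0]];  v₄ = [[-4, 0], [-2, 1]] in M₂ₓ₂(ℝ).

w = v₁ - v₂ + 2v₃ - 4v₄

Work in coordinates with respect to the standard basis {E₁₁, E₁₂, E₂₁, E₂₂}.
Solve the system with v₁, v₂, v₃, v₄ as columns and w as the right-hand side.
Back-substitution yields (a₁, …, a₄) = (1, -1, 2, -4).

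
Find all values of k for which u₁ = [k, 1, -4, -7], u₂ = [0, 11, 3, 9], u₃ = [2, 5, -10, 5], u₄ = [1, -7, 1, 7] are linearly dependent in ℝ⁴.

The vectors are dependent exactly when the determinant of the matrix with rows u₁, u₂, u₃, u₄ vanishes.
Cofactor expansion gives det = -1620*k - 324.
Setting this to zero gives k = -1/5.

k = -1/5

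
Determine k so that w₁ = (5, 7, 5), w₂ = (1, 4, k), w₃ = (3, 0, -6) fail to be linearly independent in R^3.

k = 46/7

The set is linearly dependent precisely when det[w₁; w₂; w₃] = 0.
The determinant works out to 21*k - 138.
This vanishes exactly when k = 46/7.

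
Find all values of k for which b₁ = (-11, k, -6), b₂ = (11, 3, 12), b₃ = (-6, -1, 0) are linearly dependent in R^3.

k = -29/12

The vectors are dependent exactly when the determinant of the matrix with rows b₁, b₂, b₃ vanishes.
Expanding, det = -72*k - 174.
This vanishes exactly when k = -29/12.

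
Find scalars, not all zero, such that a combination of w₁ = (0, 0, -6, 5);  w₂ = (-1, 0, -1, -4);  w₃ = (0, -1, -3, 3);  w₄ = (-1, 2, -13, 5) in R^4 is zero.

Write the vectors as columns of a matrix and find a nonzero vector in its null space.
One solution (up to scaling) is (3, 1, -2, -1).

3w₁ + w₂ - 2w₃ - w₄ = 0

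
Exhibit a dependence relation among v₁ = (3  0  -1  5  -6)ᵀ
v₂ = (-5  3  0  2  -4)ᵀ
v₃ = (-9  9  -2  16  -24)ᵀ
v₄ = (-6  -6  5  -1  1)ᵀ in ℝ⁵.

2v₁ + 3v₂ - v₃ = 0

Set up α₁v₁ + … + α₄v₄ = 0 and solve the homogeneous system.
The free variable yields coefficients (2, 3, -1, 0) (any nonzero multiple also works).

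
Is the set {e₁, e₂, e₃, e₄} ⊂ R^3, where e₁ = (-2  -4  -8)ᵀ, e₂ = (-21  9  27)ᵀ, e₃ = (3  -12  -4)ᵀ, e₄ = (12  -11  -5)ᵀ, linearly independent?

linearly dependent

There are 4 vectors in a 3-dimensional space, so they cannot be linearly independent.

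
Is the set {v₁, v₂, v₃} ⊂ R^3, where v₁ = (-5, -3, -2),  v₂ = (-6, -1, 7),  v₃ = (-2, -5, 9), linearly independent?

Place the vectors as rows of a 3×3 matrix and reduce to echelon form.
The reduction yields 3 nonzero rows, so the rank is 3.
Since rank = 3 (the number of vectors), the set is linearly independent.

linearly independent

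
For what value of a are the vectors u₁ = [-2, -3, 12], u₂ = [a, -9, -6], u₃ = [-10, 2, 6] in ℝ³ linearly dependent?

Dependence holds iff the 3×3 matrix [u₁ u₂ u₃] is singular.
Cofactor expansion gives det = 42*a - 1176.
Setting this to zero gives a = 28.

a = 28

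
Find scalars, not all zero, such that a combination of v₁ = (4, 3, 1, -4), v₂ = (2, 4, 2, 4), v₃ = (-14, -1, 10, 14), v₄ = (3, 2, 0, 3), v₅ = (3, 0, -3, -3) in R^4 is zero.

v₁ - v₂ + v₃ + v₄ + 3v₅ = 0

Write the vectors as columns of a matrix and find a nonzero vector in its null space.
A generator of the null space is (1, -1, 1, 1, 3).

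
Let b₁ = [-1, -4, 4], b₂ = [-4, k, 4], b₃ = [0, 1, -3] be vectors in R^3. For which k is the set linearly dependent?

k = -12

Place the vectors as rows of a 3×3 matrix; dependence ⇔ determinant zero.
Expanding, det = 3*k + 36.
Setting this to zero gives k = -12.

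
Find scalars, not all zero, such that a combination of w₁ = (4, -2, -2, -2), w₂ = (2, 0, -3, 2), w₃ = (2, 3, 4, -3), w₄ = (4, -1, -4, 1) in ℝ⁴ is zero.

w₁ + 2w₂ - 2w₄ = 0

Set up α₁w₁ + … + α₄w₄ = 0 and solve the homogeneous system.
A generator of the null space is (1, 2, 0, -2).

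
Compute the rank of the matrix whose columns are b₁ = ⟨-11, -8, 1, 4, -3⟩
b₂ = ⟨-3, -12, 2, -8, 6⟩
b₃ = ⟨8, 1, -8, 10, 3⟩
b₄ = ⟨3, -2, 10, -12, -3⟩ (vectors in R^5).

4

Put the 5×4 matrix [b₁|b₂|b₃|b₄] into echelon form.
Exactly 4 pivots survive; hence the rank is 4.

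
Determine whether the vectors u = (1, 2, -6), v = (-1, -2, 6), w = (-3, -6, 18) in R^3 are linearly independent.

linearly dependent

Form the 3×3 matrix with these as columns; its determinant is 0.
A zero determinant means the columns are linearly dependent.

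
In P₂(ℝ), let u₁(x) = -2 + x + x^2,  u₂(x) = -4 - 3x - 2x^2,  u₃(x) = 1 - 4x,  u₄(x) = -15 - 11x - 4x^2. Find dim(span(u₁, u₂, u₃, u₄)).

dim = 3

Use coordinates relative to {1, x, x^2}.
Put the 3×4 matrix [u₁|u₂|u₃|u₄] into echelon form.
Exactly 3 pivots survive; hence the rank is 3.
(With 4 elements in a 3-dimensional space the rank is at most 3.)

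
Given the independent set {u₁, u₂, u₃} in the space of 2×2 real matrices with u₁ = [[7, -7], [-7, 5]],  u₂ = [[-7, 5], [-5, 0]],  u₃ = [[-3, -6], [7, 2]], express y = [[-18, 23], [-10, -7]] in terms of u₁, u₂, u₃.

y = -u₁ + 2u₂ - u₃

Take coordinate vectors relative to {E₁₁, E₁₂, E₂₁, E₂₂}.
Solve the system with u₁, u₂, u₃ as columns and y as the right-hand side.
Row-reducing the augmented matrix gives the unique coefficients (a₁, a₂, a₃) = (-1, 2, -1).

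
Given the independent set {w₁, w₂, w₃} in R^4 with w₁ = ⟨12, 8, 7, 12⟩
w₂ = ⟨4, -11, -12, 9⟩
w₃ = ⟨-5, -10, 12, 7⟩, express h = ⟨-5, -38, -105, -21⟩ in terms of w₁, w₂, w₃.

h = -3w₁ + 4w₂ - 3w₃

Write h = a₁w₁ + … + a₃w₃ and equate components.
Back-substitution yields (a₁, a₂, a₃) = (-3, 4, -3).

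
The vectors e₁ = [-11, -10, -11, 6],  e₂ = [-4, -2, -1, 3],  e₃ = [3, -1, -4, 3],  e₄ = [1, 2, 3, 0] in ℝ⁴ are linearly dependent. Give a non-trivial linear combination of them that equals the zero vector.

Set up α₁e₁ + … + α₄e₄ = 0 and solve the homogeneous system.
One solution (up to scaling) is (1, -2, 0, 3).

e₁ - 2e₂ + 3e₄ = 0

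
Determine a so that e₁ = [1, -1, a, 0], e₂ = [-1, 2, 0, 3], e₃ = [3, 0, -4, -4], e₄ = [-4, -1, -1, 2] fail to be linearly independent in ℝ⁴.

The set is linearly dependent precisely when det[e₁; e₂; e₃; e₄] = 0.
Cofactor expansion gives det = 15*a - 81.
Setting this to zero gives a = 27/5.

a = 27/5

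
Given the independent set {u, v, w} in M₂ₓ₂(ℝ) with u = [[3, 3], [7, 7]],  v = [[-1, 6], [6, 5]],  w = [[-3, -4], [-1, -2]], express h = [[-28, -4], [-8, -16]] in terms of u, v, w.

Identify each element with its coordinate vector in ℝ⁴ via {E₁₁, E₁₂, E₂₁, E₂₂}.
Since u, v, w are independent, the coefficients expressing h are uniquely determined by a linear system.
The system has the unique solution (α₁, α₂, α₃) = (-4, 4, 4).

h = -4u + 4v + 4w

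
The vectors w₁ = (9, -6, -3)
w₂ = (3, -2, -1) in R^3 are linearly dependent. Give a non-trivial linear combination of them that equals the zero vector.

Write the vectors as columns of a matrix and find a nonzero vector in its null space.
One solution (up to scaling) is (1, -3).

w₁ - 3w₂ = 0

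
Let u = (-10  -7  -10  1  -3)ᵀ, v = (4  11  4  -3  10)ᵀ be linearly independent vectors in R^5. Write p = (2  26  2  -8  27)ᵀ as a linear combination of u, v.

p = u + 3v

Set up the augmented matrix [u | v | p] and row-reduce.
The system has the unique solution (α₁, α₂) = (1, 3).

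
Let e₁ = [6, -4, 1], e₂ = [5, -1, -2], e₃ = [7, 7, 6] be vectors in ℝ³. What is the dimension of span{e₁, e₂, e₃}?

3

Form the matrix with e₁, e₂, e₃ as columns and reduce.
There are 3 pivot columns, so rank = 3.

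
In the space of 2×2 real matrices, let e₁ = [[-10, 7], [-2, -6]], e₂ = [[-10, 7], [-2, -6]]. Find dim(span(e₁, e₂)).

dim = 1

Represent each element by its coordinate vector in ℝ⁴.
Form the matrix with e₁, e₂ as columns and reduce.
Exactly 1 pivot survives; hence the rank is 1.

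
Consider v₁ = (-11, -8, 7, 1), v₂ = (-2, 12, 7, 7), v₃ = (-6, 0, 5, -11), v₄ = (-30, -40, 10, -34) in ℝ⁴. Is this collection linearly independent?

linearly dependent

The matrix [v₁|v₂|v₃|v₄] has determinant 0.
A zero determinant means the columns are linearly dependent.
Indeed 2v₁ - 2v₂ + 2v₃ - v₄ = 0.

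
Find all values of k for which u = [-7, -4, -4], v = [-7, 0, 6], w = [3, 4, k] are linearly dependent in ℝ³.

Place the vectors as rows of a 3×3 matrix; dependence ⇔ determinant zero.
The determinant works out to 208 - 28*k.
Setting this to zero gives k = 52/7.

k = 52/7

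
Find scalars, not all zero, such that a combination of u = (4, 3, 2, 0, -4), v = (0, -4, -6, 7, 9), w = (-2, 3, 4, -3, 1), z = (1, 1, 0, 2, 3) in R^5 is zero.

u + v + w - 2z = 0

Set up α₁u + … + α₄z = 0 and solve the homogeneous system.
A generator of the null space is (1, 1, 1, -2).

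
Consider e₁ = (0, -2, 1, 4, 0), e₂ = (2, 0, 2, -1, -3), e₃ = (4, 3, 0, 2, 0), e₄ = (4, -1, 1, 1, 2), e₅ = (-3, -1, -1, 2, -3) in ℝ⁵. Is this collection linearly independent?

linearly independent

The matrix [e₁|e₂|e₃|e₄|e₅] has determinant -525.
A nonzero determinant means the columns are linearly independent.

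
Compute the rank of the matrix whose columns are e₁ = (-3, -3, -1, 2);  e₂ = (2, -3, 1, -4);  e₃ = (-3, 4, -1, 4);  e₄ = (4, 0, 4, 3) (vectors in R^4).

Form the matrix with e₁, e₂, e₃, e₄ as columns and reduce.
Reduction leaves 4 leading entries, giving rank 4.

4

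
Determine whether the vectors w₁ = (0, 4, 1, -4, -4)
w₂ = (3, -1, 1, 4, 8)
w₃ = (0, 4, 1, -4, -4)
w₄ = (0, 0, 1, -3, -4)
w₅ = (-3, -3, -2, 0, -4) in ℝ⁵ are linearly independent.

linearly dependent

Two of the vectors are equal, giving an immediate dependence.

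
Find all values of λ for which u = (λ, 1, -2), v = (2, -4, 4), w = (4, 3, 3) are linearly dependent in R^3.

λ = -17/12

The vectors are dependent exactly when the determinant of the matrix with rows u, v, w vanishes.
Cofactor expansion gives det = -24*λ - 34.
Setting this to zero gives λ = -17/12.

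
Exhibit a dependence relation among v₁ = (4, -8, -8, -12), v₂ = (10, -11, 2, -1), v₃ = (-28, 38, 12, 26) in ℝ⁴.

2v₁ + 2v₂ + v₃ = 0

Row-reduce the matrix with v₁, v₂, v₃ as columns; the null space gives the coefficients.
A generator of the null space is (2, 2, 1).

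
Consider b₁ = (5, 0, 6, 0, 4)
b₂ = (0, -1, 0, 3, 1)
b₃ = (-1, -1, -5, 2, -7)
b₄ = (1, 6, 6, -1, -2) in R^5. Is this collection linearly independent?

linearly independent

Place the vectors as rows of a 4×5 matrix and reduce to echelon form.
The reduction yields 4 nonzero rows, so the rank is 4.
Since rank = 4 (the number of vectors), the set is linearly independent.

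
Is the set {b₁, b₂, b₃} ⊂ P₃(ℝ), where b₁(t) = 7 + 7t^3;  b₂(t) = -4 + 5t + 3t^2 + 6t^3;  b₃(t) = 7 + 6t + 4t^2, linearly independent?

Write each element as a coordinate vector in ℝ⁴ using {1, t, …, t^3}.
Row-reduce the matrix whose columns are b₁, b₂, b₃.
The reduction yields 3 nonzero rows, so the rank is 3.
Since rank = 3 (the number of vectors), the set is linearly independent.

linearly independent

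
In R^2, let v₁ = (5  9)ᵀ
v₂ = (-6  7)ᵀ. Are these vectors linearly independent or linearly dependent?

Row-reduce the matrix whose columns are v₁, v₂.
The reduction yields 2 nonzero rows, so the rank is 2.
Since rank = 2 (the number of vectors), the set is linearly independent.

linearly independent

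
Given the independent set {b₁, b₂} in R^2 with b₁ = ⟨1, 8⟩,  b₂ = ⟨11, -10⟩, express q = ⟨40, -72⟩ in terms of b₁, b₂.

Set up the augmented matrix [b₁ | b₂ | q] and row-reduce.
Back-substitution yields (c₁, c₂) = (-4, 4).

q = -4b₁ + 4b₂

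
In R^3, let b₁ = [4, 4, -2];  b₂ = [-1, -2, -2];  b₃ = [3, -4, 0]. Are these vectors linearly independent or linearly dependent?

The matrix [b₁|b₂|b₃] has determinant -76.
A nonzero determinant means the columns are linearly independent.

linearly independent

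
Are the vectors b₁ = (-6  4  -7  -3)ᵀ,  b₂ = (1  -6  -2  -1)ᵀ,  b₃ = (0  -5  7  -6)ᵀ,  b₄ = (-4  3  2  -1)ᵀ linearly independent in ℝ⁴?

linearly independent

Form the 4×4 matrix with these as columns; its determinant is 1240.
A nonzero determinant means the columns are linearly independent.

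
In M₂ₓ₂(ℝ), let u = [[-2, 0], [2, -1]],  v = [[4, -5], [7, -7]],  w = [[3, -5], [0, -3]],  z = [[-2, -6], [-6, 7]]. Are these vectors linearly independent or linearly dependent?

Write each element as a coordinate vector in ℝ⁴ using {E₁₁, E₁₂, E₂₁, E₂₂}.
The matrix [u|v|w|z] has determinant -550.
A nonzero determinant means the columns are linearly independent.

linearly independent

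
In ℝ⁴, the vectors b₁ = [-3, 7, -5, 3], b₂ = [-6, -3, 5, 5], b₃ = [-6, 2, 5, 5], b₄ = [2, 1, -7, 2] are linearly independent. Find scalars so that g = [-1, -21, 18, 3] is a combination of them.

g = -3b₁ + b₂ + b₃ + b₄

Write g = c₁b₁ + … + c₄b₄ and equate components.
The system has the unique solution (c₁, …, c₄) = (-3, 1, 1, 1).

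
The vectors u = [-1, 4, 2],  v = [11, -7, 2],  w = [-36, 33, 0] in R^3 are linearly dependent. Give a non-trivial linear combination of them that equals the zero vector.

3u - 3v - w = 0

Set up α₁u + … + α₃w = 0 and solve the homogeneous system.
A generator of the null space is (3, -3, -1).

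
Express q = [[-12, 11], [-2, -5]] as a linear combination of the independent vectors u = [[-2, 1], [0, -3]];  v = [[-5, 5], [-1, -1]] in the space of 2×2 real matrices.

Take coordinate vectors relative to {E₁₁, E₁₂, E₂₁, E₂₂}.
Set up the augmented matrix [u | v | q] and row-reduce.
Back-substitution yields (c₁, c₂) = (1, 2).

q = u + 2v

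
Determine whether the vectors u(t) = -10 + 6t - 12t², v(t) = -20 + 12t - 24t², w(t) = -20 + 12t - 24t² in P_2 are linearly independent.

Take coordinates with respect to the standard basis {1, t, t²}.
Place the vectors as rows of a 3×3 matrix and reduce to echelon form.
The reduction yields 1 nonzero row, so the rank is 1.
Since rank 1 < 3, the set is linearly dependent.

linearly dependent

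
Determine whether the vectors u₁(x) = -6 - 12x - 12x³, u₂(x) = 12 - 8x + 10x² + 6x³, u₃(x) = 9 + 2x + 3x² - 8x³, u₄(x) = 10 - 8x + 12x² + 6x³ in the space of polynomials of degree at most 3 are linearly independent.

linearly independent

Write each element as a coordinate vector in ℝ⁴ using {1, x, …, x³}.
Row-reduce the matrix whose columns are u₁, u₂, u₃, u₄.
The reduction yields 4 nonzero rows, so the rank is 4.
Since rank = 4 (the number of vectors), the set is linearly independent.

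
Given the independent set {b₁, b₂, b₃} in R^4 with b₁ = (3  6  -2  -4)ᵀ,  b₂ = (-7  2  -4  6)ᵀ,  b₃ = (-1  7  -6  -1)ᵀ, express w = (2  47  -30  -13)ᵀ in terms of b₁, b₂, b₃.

w = 4b₁ + b₂ + 3b₃

Write w = c₁b₁ + … + c₃b₃ and equate components.
Back-substitution yields (c₁, c₂, c₃) = (4, 1, 3).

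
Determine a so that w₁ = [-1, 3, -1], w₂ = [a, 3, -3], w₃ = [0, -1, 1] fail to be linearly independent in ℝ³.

a = 0

The vectors are dependent exactly when the determinant of the matrix with rows w₁, w₂, w₃ vanishes.
Expanding, det = -2*a.
Solving -2*a = 0 yields a = 0.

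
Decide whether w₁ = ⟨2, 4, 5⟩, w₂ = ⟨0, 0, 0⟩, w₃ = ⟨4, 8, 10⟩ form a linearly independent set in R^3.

linearly dependent

One of the vectors is the zero vector, so the set is linearly dependent.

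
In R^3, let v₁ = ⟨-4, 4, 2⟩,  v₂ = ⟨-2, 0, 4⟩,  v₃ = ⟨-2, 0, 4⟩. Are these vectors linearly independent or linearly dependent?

linearly dependent

Two of the vectors are equal, giving an immediate dependence.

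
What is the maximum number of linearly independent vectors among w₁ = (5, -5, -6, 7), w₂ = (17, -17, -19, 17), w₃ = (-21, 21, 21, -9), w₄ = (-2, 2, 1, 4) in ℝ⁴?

2

Row-reduce the 4×4 matrix with these as rows.
The echelon form has 2 nonzero rows, so the rank is 2.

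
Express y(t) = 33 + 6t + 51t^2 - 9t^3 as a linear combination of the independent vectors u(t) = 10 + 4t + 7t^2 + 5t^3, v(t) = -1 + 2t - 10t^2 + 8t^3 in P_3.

Work in coordinates with respect to the standard basis {1, t, …, t^3}.
Write y = a₁u + a₂v and equate components.
Row-reducing the augmented matrix gives the unique coefficients (a₁, a₂) = (3, -3).

y = 3u - 3v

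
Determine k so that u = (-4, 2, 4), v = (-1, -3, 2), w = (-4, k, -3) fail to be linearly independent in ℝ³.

Dependence holds iff the 3×3 matrix [u v w] is singular.
The determinant works out to 4*k - 106.
This vanishes exactly when k = 53/2.

k = 53/2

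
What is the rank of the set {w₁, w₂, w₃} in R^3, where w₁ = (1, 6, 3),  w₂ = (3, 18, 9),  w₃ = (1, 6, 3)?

Apply Gaussian elimination to the matrix whose rows are w₁, w₂, w₃.
Exactly 1 pivot survives; hence the rank is 1.

1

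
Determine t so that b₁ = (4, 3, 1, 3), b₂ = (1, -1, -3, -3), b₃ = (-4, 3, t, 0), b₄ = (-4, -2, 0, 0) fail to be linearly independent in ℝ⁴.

Place the vectors as rows of a 4×4 matrix; dependence ⇔ determinant zero.
Cofactor expansion gives det = 120 - 6*t.
This vanishes exactly when t = 20.

t = 20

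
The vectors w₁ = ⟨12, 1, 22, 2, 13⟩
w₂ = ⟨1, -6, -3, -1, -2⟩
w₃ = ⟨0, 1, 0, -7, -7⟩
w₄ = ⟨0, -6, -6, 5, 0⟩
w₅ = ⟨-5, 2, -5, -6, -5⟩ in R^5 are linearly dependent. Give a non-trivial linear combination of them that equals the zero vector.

Solve the homogeneous system with w₁, w₂, w₃, w₄, w₅ as columns by row-reducing the coefficient matrix.
One solution (up to scaling) is (1, -2, 1, 3, 2).

w₁ - 2w₂ + w₃ + 3w₄ + 2w₅ = 0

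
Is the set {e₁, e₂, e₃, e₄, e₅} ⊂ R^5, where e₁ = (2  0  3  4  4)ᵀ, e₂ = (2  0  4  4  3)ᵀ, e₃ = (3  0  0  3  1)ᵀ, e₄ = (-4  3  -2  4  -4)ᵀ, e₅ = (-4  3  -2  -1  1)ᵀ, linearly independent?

The matrix [e₁|e₂|e₃|e₄|e₅] has determinant -375.
A nonzero determinant means the columns are linearly independent.

linearly independent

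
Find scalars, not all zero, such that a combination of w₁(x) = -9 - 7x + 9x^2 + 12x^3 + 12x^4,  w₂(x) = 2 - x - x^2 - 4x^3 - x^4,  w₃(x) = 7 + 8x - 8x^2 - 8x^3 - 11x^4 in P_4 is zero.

Pass to coordinate vectors relative to the basis {1, x, …, x^4}.
Row-reduce the matrix with w₁, w₂, w₃ as columns; the null space gives the coefficients.
One solution (up to scaling) is (1, 1, 1).

w₁ + w₂ + w₃ = 0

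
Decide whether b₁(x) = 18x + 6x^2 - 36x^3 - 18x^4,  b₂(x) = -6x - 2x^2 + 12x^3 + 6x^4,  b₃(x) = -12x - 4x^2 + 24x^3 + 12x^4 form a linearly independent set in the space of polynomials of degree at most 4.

Write each element as a coordinate vector in ℝ⁵ using {1, x, …, x^4}.
One vector is a scalar multiple of another, so the set is dependent.

linearly dependent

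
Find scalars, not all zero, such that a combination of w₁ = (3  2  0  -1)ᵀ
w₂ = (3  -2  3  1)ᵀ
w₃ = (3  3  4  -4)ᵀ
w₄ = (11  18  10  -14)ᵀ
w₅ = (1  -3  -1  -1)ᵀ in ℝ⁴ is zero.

2w₁ - w₂ + 3w₃ - w₄ - w₅ = 0

Set up α₁w₁ + … + α₅w₅ = 0 and solve the homogeneous system.
A generator of the null space is (2, -1, 3, -1, -1).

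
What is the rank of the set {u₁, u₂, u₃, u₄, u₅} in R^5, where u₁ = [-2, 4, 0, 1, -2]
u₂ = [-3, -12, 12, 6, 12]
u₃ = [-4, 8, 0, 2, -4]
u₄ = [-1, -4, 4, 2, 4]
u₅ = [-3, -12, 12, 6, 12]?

rank 2

Apply Gaussian elimination to the matrix whose rows are u₁, u₂, u₃, u₄, u₅.
Reduction leaves 2 leading entries, giving rank 2.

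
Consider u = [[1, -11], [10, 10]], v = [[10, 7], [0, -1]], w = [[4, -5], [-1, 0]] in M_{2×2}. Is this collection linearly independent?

Take coordinates with respect to the standard basis {E₁₁, E₁₂, E₂₁, E₂₂}.
Place the vectors as rows of a 3×4 matrix and reduce to echelon form.
The reduction yields 3 nonzero rows, so the rank is 3.
Since rank = 3 (the number of vectors), the set is linearly independent.

linearly independent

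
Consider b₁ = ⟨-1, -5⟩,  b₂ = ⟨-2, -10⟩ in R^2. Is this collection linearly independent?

Place the vectors as rows of a 2×2 matrix and reduce to echelon form.
The reduction yields 1 nonzero row, so the rank is 1.
Since rank 1 < 2, the set is linearly dependent.

linearly dependent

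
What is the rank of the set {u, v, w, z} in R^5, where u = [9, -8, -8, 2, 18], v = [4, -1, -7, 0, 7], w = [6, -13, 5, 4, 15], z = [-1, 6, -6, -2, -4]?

rank 2

Apply Gaussian elimination to the matrix whose rows are u, v, w, z.
The echelon form has 2 nonzero rows, so the rank is 2.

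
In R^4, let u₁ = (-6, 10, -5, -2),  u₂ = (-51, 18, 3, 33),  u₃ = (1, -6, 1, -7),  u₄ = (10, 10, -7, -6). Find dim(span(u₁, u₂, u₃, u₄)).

Put the 4×4 matrix [u₁|u₂|u₃|u₄] into echelon form.
There are 3 pivot columns, so rank = 3.

dim = 3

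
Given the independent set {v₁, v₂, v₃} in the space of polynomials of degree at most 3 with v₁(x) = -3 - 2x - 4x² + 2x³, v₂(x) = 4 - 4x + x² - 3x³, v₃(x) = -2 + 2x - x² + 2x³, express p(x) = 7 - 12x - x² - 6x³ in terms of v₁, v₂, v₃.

p = v₁ + 2v₂ - v₃

Work in coordinates with respect to the standard basis {1, x, …, x³}.
Write p = α₁v₁ + … + α₃v₃ and equate components.
Row-reducing the augmented matrix gives the unique coefficients (α₁, α₂, α₃) = (1, 2, -1).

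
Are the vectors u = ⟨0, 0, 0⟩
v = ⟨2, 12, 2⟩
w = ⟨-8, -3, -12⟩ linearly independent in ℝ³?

linearly dependent

One of the vectors is the zero vector, so the set is linearly dependent.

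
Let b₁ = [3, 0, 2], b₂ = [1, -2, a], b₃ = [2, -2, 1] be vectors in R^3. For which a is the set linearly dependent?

Dependence holds iff the 3×3 matrix [b₁ b₂ b₃] is singular.
Cofactor expansion gives det = 6*a - 2.
Setting this to zero gives a = 1/3.

a = 1/3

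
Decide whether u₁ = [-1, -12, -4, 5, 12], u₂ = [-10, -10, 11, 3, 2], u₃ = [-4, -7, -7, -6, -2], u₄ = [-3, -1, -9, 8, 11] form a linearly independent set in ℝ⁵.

Place the vectors as rows of a 4×5 matrix and reduce to echelon form.
The reduction yields 4 nonzero rows, so the rank is 4.
Since rank = 4 (the number of vectors), the set is linearly independent.

linearly independent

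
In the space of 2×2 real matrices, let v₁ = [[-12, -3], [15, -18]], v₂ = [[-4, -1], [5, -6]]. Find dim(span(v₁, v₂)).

1

Use coordinates relative to {E₁₁, E₁₂, E₂₁, E₂₂}.
Apply Gaussian elimination to the matrix whose rows are v₁, v₂.
Exactly 1 pivot survives; hence the rank is 1.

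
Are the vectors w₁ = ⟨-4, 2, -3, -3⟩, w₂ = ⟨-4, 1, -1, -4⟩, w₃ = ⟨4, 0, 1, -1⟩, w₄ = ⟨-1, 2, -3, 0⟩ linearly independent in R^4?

The matrix [w₁|w₂|w₃|w₄] has determinant 12.
A nonzero determinant means the columns are linearly independent.

linearly independent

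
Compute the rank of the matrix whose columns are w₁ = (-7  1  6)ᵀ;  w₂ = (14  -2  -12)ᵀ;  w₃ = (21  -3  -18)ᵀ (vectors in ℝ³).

Apply Gaussian elimination to the matrix whose rows are w₁, w₂, w₃.
Reduction leaves 1 leading entry, giving rank 1.

1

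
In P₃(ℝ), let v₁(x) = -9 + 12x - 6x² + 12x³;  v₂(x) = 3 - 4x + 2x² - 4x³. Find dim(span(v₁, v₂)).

1

Represent each element by its coordinate vector in ℝ⁴.
Form the matrix with v₁, v₂ as columns and reduce.
There is 1 pivot column, so rank = 1.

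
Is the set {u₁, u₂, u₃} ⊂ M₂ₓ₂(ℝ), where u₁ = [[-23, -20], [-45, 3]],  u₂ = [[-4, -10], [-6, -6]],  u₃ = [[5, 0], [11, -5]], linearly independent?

Take coordinates with respect to the standard basis {E₁₁, E₁₂, E₂₁, E₂₂}.
Place the vectors as rows of a 3×4 matrix and reduce to echelon form.
The reduction yields 2 nonzero rows, so the rank is 2.
Since rank 2 < 3, the set is linearly dependent.
Indeed u₁ - 2u₂ + 3u₃ = 0.

linearly dependent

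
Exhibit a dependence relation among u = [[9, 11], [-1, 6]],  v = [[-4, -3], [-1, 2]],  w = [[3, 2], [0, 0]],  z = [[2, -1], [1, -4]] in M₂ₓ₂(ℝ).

u + v - 3w + 2z = 0

Write each element as a vector in ℝ⁴ using {E₁₁, E₁₂, E₂₁, E₂₂}.
Solve the homogeneous system with u, v, w, z as columns by row-reducing the coefficient matrix.
A generator of the null space is (1, 1, -3, 2).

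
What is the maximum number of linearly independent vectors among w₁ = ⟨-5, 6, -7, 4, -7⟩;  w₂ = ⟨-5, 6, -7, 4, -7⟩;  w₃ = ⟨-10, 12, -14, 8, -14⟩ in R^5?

Apply Gaussian elimination to the matrix whose rows are w₁, w₂, w₃.
The echelon form has 1 nonzero row, so the rank is 1.

1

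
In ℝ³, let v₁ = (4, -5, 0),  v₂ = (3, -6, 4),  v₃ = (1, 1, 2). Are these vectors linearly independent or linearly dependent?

linearly independent

Place the vectors as rows of a 3×3 matrix and reduce to echelon form.
The reduction yields 3 nonzero rows, so the rank is 3.
Since rank = 3 (the number of vectors), the set is linearly independent.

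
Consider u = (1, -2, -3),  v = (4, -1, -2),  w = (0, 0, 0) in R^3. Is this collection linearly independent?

linearly dependent

One of the vectors is the zero vector, so the set is linearly dependent.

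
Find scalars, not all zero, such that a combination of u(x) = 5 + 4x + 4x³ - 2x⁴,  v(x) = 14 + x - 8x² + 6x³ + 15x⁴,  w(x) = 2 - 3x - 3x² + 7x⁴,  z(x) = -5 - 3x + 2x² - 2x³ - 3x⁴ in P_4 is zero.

Pass to coordinate vectors relative to the basis {1, x, …, x⁴}.
Set up α₁u + … + α₄z = 0 and solve the homogeneous system.
One solution (up to scaling) is (1, -1, 2, -1).

u - v + 2w - z = 0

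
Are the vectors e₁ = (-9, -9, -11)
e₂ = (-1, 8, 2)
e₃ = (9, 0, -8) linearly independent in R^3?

linearly independent

The matrix [e₁|e₂|e₃] has determinant 1278.
A nonzero determinant means the columns are linearly independent.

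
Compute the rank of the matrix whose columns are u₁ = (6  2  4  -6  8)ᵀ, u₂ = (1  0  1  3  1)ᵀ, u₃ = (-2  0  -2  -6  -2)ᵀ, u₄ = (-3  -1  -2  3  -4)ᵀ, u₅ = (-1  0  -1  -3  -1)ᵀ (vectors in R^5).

rank 2

Form the matrix with u₁, u₂, u₃, u₄, u₅ as columns and reduce.
Reduction leaves 2 leading entries, giving rank 2.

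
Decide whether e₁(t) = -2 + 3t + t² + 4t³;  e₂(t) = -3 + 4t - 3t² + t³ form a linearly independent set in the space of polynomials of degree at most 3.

Take coordinates with respect to the standard basis {1, t, …, t³}.
Row-reduce the matrix whose columns are e₁, e₂.
The reduction yields 2 nonzero rows, so the rank is 2.
Since rank = 2 (the number of vectors), the set is linearly independent.

linearly independent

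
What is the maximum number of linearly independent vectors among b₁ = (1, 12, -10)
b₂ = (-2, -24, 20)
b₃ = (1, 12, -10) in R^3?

1

Form the matrix with b₁, b₂, b₃ as columns and reduce.
The echelon form has 1 nonzero row, so the rank is 1.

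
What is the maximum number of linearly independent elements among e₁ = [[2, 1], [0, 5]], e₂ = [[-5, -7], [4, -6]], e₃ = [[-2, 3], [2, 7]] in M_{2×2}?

3

Represent each element by its coordinate vector in ℝ⁴.
Row-reduce the 3×4 matrix with these as rows.
There are 3 pivot columns, so rank = 3.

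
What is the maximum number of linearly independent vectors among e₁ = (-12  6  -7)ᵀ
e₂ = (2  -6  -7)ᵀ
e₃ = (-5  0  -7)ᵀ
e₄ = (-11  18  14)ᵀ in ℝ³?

Form the matrix with e₁, e₂, e₃, e₄ as columns and reduce.
Reduction leaves 2 leading entries, giving rank 2.
(With 4 elements in a 3-dimensional space the rank is at most 3.)

2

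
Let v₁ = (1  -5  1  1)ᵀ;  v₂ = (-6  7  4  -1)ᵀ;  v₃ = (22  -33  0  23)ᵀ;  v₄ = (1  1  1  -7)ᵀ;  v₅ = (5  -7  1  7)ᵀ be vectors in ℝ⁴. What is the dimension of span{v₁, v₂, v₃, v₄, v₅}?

dim = 4

Apply Gaussian elimination to the matrix whose rows are v₁, v₂, v₃, v₄, v₅.
The echelon form has 4 nonzero rows, so the rank is 4.
(With 5 elements in a 4-dimensional space the rank is at most 4.)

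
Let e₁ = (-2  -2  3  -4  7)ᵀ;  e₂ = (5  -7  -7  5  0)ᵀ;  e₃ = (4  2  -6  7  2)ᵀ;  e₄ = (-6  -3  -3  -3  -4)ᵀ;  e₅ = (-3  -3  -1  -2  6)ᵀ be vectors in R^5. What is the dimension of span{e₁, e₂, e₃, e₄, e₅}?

Apply Gaussian elimination to the matrix whose rows are e₁, e₂, e₃, e₄, e₅.
The echelon form has 5 nonzero rows, so the rank is 5.

dim = 5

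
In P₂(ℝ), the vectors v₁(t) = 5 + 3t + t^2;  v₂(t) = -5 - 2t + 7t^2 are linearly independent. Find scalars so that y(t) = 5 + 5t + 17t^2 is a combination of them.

Work in coordinates with respect to the standard basis {1, t, t^2}.
Write y = c₁v₁ + c₂v₂ and equate components.
The system has the unique solution (c₁, c₂) = (3, 2).

y = 3v₁ + 2v₂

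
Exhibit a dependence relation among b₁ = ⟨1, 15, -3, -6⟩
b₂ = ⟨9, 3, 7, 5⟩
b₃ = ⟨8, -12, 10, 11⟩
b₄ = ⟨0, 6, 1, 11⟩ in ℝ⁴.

b₁ - b₂ + b₃ = 0

Write the vectors as columns of a matrix and find a nonzero vector in its null space.
One solution (up to scaling) is (1, -1, 1, 0).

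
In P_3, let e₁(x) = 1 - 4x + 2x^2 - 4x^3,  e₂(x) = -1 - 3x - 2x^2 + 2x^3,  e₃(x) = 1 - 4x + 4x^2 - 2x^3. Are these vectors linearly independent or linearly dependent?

linearly independent

Write each element as a coordinate vector in ℝ⁴ using {1, x, …, x^3}.
Place the vectors as rows of a 3×4 matrix and reduce to echelon form.
The reduction yields 3 nonzero rows, so the rank is 3.
Since rank = 3 (the number of vectors), the set is linearly independent.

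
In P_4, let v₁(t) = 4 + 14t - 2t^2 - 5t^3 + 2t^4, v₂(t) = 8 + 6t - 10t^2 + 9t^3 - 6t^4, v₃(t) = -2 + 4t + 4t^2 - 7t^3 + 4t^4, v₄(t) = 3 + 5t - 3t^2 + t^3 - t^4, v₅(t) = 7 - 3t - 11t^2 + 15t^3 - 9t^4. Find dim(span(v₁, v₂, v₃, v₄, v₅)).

Pass to coordinate vectors with respect to the basis {1, t, …, t^4}.
Form the matrix with v₁, v₂, v₃, v₄, v₅ as columns and reduce.
Exactly 2 pivots survive; hence the rank is 2.

dim = 2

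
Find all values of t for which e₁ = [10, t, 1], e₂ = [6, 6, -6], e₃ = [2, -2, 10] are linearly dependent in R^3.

t = 19/3

The set is linearly dependent precisely when det[e₁; e₂; e₃] = 0.
Cofactor expansion gives det = 456 - 72*t.
Setting this to zero gives t = 19/3.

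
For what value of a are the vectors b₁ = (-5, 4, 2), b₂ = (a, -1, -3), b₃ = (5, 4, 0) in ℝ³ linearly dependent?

The set is linearly dependent precisely when det[b₁; b₂; b₃] = 0.
The determinant works out to 8*a - 110.
This vanishes exactly when a = 55/4.

a = 55/4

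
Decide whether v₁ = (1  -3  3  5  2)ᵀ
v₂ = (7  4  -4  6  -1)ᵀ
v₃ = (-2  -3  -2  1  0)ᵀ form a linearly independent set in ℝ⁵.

Row-reduce the matrix whose columns are v₁, v₂, v₃.
The reduction yields 3 nonzero rows, so the rank is 3.
Since rank = 3 (the number of vectors), the set is linearly independent.

linearly independent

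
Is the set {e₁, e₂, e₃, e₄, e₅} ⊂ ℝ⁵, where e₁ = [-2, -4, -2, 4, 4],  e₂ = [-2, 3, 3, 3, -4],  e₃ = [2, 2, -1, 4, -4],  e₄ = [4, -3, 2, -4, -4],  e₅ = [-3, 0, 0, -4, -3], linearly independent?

The matrix [e₁|e₂|e₃|e₄|e₅] has determinant -5998.
A nonzero determinant means the columns are linearly independent.

linearly independent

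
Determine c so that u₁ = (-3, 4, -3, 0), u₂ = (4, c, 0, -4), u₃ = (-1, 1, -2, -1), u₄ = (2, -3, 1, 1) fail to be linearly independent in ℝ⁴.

The set is linearly dependent precisely when det[u₁; u₂; u₃; u₄] = 0.
The determinant works out to 6*c + 40.
Setting this to zero gives c = -20/3.

c = -20/3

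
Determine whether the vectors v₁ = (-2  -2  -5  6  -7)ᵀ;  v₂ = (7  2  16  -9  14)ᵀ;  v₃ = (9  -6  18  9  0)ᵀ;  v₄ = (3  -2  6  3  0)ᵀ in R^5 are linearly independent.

linearly dependent

One vector is a scalar multiple of another, so the set is dependent.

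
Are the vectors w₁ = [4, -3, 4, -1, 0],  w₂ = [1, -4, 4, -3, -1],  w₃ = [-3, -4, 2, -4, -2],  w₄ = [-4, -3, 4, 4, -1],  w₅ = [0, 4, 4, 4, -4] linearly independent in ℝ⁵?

linearly independent

The matrix [w₁|w₂|w₃|w₄|w₅] has determinant -624.
A nonzero determinant means the columns are linearly independent.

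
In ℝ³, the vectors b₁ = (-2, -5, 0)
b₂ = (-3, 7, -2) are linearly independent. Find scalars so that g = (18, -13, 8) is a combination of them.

g = -3b₁ - 4b₂

Write g = c₁b₁ + c₂b₂ and equate components.
Back-substitution yields (c₁, c₂) = (-3, -4).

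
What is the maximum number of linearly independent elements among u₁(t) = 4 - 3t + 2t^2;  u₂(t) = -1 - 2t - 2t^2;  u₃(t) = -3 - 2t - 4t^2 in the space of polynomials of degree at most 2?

Use coordinates relative to {1, t, t^2}.
Form the matrix with u₁, u₂, u₃ as columns and reduce.
There are 3 pivot columns, so rank = 3.

3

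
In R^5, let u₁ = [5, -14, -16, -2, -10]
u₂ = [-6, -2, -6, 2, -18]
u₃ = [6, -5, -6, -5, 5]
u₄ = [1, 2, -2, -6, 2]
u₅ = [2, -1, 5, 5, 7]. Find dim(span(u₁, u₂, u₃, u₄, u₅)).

dim = 3

Put the 5×5 matrix [u₁|u₂|u₃|u₄|u₅] into echelon form.
Reduction leaves 3 leading entries, giving rank 3.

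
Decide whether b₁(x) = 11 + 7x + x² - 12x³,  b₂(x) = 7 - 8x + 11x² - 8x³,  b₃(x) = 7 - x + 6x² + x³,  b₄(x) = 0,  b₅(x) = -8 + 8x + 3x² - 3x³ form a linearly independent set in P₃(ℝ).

Take coordinates with respect to the standard basis {1, x, …, x³}.
There are 5 vectors in a 4-dimensional space, so they cannot be linearly independent.

linearly dependent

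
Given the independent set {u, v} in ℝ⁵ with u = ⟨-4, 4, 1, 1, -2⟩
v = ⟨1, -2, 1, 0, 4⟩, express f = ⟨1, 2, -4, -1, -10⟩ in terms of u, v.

Since u, v are independent, the coefficients expressing f are uniquely determined by a linear system.
The system has the unique solution (a₁, a₂) = (-1, -3).

f = -u - 3v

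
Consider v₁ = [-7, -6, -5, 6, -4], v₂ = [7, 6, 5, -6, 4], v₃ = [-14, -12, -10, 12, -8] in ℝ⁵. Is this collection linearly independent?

Row-reduce the matrix whose columns are v₁, v₂, v₃.
The reduction yields 1 nonzero row, so the rank is 1.
Since rank 1 < 3, the set is linearly dependent.

linearly dependent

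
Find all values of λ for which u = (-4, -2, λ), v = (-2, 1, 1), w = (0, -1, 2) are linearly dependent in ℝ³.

λ = 10

The vectors are dependent exactly when the determinant of the matrix with rows u, v, w vanishes.
Expanding, det = 2*λ - 20.
Solving 2*λ - 20 = 0 yields λ = 10.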